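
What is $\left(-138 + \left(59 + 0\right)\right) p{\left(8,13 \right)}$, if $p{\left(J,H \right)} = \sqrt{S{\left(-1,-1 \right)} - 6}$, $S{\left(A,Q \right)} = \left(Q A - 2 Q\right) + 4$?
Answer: $-79$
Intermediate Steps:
$S{\left(A,Q \right)} = 4 - 2 Q + A Q$ ($S{\left(A,Q \right)} = \left(A Q - 2 Q\right) + 4 = \left(- 2 Q + A Q\right) + 4 = 4 - 2 Q + A Q$)
$p{\left(J,H \right)} = 1$ ($p{\left(J,H \right)} = \sqrt{\left(4 - -2 - -1\right) - 6} = \sqrt{\left(4 + 2 + 1\right) - 6} = \sqrt{7 - 6} = \sqrt{1} = 1$)
$\left(-138 + \left(59 + 0\right)\right) p{\left(8,13 \right)} = \left(-138 + \left(59 + 0\right)\right) 1 = \left(-138 + 59\right) 1 = \left(-79\right) 1 = -79$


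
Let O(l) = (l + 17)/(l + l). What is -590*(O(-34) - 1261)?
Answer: 1487685/2 ≈ 7.4384e+5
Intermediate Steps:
O(l) = (17 + l)/(2*l) (O(l) = (17 + l)/((2*l)) = (17 + l)*(1/(2*l)) = (17 + l)/(2*l))
-590*(O(-34) - 1261) = -590*((½)*(17 - 34)/(-34) - 1261) = -590*((½)*(-1/34)*(-17) - 1261) = -590*(¼ - 1261) = -590*(-5043/4) = 1487685/2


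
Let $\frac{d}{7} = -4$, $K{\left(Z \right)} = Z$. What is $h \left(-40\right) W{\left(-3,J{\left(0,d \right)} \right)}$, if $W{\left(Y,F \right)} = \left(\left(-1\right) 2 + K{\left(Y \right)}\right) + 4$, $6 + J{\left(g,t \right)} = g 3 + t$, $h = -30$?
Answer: $-1200$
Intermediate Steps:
$d = -28$ ($d = 7 \left(-4\right) = -28$)
$J{\left(g,t \right)} = -6 + t + 3 g$ ($J{\left(g,t \right)} = -6 + \left(g 3 + t\right) = -6 + \left(3 g + t\right) = -6 + \left(t + 3 g\right) = -6 + t + 3 g$)
$W{\left(Y,F \right)} = 2 + Y$ ($W{\left(Y,F \right)} = \left(\left(-1\right) 2 + Y\right) + 4 = \left(-2 + Y\right) + 4 = 2 + Y$)
$h \left(-40\right) W{\left(-3,J{\left(0,d \right)} \right)} = \left(-30\right) \left(-40\right) \left(2 - 3\right) = 1200 \left(-1\right) = -1200$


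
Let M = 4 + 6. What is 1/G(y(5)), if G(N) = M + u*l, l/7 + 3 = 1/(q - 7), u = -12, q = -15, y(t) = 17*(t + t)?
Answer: 11/2924 ≈ 0.0037620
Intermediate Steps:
y(t) = 34*t (y(t) = 17*(2*t) = 34*t)
l = -469/22 (l = -21 + 7/(-15 - 7) = -21 + 7/(-22) = -21 + 7*(-1/22) = -21 - 7/22 = -469/22 ≈ -21.318)
M = 10
G(N) = 2924/11 (G(N) = 10 - 12*(-469/22) = 10 + 2814/11 = 2924/11)
1/G(y(5)) = 1/(2924/11) = 11/2924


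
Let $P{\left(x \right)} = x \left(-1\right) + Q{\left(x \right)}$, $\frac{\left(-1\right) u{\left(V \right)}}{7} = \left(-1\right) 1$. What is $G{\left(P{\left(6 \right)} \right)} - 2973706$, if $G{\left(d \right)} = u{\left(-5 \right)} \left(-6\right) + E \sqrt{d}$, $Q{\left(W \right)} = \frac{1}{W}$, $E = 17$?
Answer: $-2973748 + \frac{17 i \sqrt{210}}{6} \approx -2.9737 \cdot 10^{6} + 41.059 i$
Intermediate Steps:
$u{\left(V \right)} = 7$ ($u{\left(V \right)} = - 7 \left(\left(-1\right) 1\right) = \left(-7\right) \left(-1\right) = 7$)
$P{\left(x \right)} = \frac{1}{x} - x$ ($P{\left(x \right)} = x \left(-1\right) + \frac{1}{x} = - x + \frac{1}{x} = \frac{1}{x} - x$)
$G{\left(d \right)} = -42 + 17 \sqrt{d}$ ($G{\left(d \right)} = 7 \left(-6\right) + 17 \sqrt{d} = -42 + 17 \sqrt{d}$)
$G{\left(P{\left(6 \right)} \right)} - 2973706 = \left(-42 + 17 \sqrt{\frac{1}{6} - 6}\right) - 2973706 = \left(-42 + 17 \sqrt{- \frac{35}{6}}\right) - 2973706 = \left(-42 + 17 \frac{i \sqrt{210}}{6}\right) - 2973706 = \left(-42 + \frac{17 i \sqrt{210}}{6}\right) - 2973706 = -2973748 + \frac{17 i \sqrt{210}}{6}$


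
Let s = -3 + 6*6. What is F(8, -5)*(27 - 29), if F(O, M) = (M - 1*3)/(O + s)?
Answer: 16/41 ≈ 0.39024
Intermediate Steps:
s = 33 (s = -3 + 36 = 33)
F(O, M) = (-3 + M)/(33 + O) (F(O, M) = (M - 1*3)/(O + 33) = (M - 3)/(33 + O) = (-3 + M)/(33 + O))
F(8, -5)*(27 - 29) = ((-3 - 5)/(33 + 8))*(27 - 29) = (-8/41)*(-2) = ((1/41)*(-8))*(-2) = -8/41*(-2) = 16/41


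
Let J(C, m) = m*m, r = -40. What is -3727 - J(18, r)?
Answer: -5327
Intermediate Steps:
J(C, m) = m²
-3727 - J(18, r) = -3727 - 1*(-40)² = -3727 - 1*1600 = -3727 - 1600 = -5327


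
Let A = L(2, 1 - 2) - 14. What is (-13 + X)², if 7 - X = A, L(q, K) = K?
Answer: 81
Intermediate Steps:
A = -15 (A = (1 - 2) - 14 = -1 - 14 = -15)
X = 22 (X = 7 - 1*(-15) = 7 + 15 = 22)
(-13 + X)² = (-13 + 22)² = 9² = 81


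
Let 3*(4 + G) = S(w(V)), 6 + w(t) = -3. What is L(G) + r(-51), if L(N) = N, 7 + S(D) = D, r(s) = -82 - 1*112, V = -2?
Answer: -610/3 ≈ -203.33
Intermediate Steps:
w(t) = -9 (w(t) = -6 - 3 = -9)
r(s) = -194 (r(s) = -82 - 112 = -194)
S(D) = -7 + D
G = -28/3 (G = -4 + (-7 - 9)/3 = -4 + (⅓)*(-16) = -4 - 16/3 = -28/3 ≈ -9.3333)
L(G) + r(-51) = -28/3 - 194 = -610/3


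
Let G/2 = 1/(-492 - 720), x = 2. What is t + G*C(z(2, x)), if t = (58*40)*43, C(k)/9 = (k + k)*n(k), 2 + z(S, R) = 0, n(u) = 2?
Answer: 10075772/101 ≈ 99760.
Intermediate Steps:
z(S, R) = -2 (z(S, R) = -2 + 0 = -2)
G = -1/606 (G = 2/(-492 - 720) = 2/(-1212) = 2*(-1/1212) = -1/606 ≈ -0.0016502)
C(k) = 36*k (C(k) = 9*((k + k)*2) = 9*((2*k)*2) = 9*(4*k) = 36*k)
t = 99760 (t = 2320*43 = 99760)
t + G*C(z(2, x)) = 99760 - 6*(-2)/101 = 99760 - 1/606*(-72) = 99760 + 12/101 = 10075772/101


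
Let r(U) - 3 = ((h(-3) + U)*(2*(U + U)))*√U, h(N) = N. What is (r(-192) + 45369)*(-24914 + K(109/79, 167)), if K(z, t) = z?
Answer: -89296497084/79 - 2357937653760*I*√3/79 ≈ -1.1303e+9 - 5.1697e+10*I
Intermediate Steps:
r(U) = 3 + 4*U^(3/2)*(-3 + U) (r(U) = 3 + ((-3 + U)*(2*(U + U)))*√U = 3 + ((-3 + U)*(2*(2*U)))*√U = 3 + ((-3 + U)*(4*U))*√U = 3 + (4*U*(-3 + U))*√U = 3 + 4*U^(3/2)*(-3 + U))
(r(-192) + 45369)*(-24914 + K(109/79, 167)) = ((3 - (-18432)*I*√3 + 4*(-192)^(5/2)) + 45369)*(-24914 + 109/79) = ((3 - (-18432)*I*√3 + 4*(294912*I*√3)) + 45369)*(-24914 + 109*(1/79)) = ((3 + 18432*I*√3 + 1179648*I*√3) + 45369)*(-24914 + 109/79) = ((3 + 1198080*I*√3) + 45369)*(-1968097/79) = (45372 + 1198080*I*√3)*(-1968097/79) = -89296497084/79 - 2357937653760*I*√3/79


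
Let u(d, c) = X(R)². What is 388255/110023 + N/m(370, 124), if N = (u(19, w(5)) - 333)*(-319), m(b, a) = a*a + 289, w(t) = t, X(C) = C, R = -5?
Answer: 16891994371/1723510295 ≈ 9.8009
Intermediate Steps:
m(b, a) = 289 + a² (m(b, a) = a² + 289 = 289 + a²)
u(d, c) = 25 (u(d, c) = (-5)² = 25)
N = 98252 (N = (25 - 333)*(-319) = -308*(-319) = 98252)
388255/110023 + N/m(370, 124) = 388255/110023 + 98252/(289 + 124²) = 388255*(1/110023) + 98252/(289 + 15376) = 388255/110023 + 98252/15665 = 16891994371/1723510295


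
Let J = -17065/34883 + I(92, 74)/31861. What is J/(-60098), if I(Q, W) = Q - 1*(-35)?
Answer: 269638912/33396676845887 ≈ 8.0738e-6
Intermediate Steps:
I(Q, W) = 35 + Q (I(Q, W) = Q + 35 = 35 + Q)
J = -539277824/1111407263 (J = -17065/34883 + (35 + 92)/31861 = -17065*1/34883 + 127*(1/31861) = -17065/34883 + 127/31861 = -539277824/1111407263 ≈ -0.48522)
J/(-60098) = -539277824/1111407263/(-60098) = -539277824/1111407263*(-1/60098) = 269638912/33396676845887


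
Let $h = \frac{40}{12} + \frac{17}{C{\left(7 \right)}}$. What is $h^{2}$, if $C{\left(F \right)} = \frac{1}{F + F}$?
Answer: $\frac{524176}{9} \approx 58242.0$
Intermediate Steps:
$C{\left(F \right)} = \frac{1}{2 F}$
$h = \frac{724}{3}$ ($h = \frac{40}{12} + \frac{17}{\frac{1}{2} \cdot \frac{1}{7}} = 40 \cdot \frac{1}{12} + \frac{17}{\frac{1}{2} \cdot \frac{1}{7}} = \frac{10}{3} + 17 \frac{1}{\frac{1}{14}} = \frac{10}{3} + 17 \cdot 14 = \frac{10}{3} + 238 = \frac{724}{3} \approx 241.33$)
$h^{2} = \left(\frac{724}{3}\right)^{2} = \frac{524176}{9}$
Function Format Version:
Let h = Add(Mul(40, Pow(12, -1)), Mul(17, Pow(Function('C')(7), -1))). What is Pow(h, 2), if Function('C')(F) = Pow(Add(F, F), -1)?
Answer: Rational(524176, 9) ≈ 58242.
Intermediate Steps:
Function('C')(F) = Mul(Rational(1, 2), Pow(F, -1)) (Function('C')(F) = Pow(Mul(2, F), -1) = Mul(Rational(1, 2), Pow(F, -1)))
h = Rational(724, 3) (h = Add(Mul(40, Pow(12, -1)), Mul(17, Pow(Mul(Rational(1, 2), Pow(7, -1)), -1))) = Add(Mul(40, Rational(1, 12)), Mul(17, Pow(Mul(Rational(1, 2), Rational(1, 7)), -1))) = Add(Rational(10, 3), Mul(17, Pow(Rational(1, 14), -1))) = Add(Rational(10, 3), Mul(17, 14)) = Add(Rational(10, 3), 238) = Rational(724, 3) ≈ 241.33)
Pow(h, 2) = Pow(Rational(724, 3), 2) = Rational(524176, 9)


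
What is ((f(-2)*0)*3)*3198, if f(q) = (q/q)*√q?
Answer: 0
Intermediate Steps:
f(q) = √q (f(q) = 1*√q = √q)
((f(-2)*0)*3)*3198 = ((√(-2)*0)*3)*3198 = (((I*√2)*0)*3)*3198 = (0*3)*3198 = 0*3198 = 0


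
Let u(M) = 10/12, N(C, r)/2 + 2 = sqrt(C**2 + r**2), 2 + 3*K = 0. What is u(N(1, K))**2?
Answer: 25/36 ≈ 0.69444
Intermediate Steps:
K = -2/3 (K = -2/3 + (1/3)*0 = -2/3 + 0 = -2/3 ≈ -0.66667)
N(C, r) = -4 + 2*sqrt(C**2 + r**2)
u(M) = 5/6 (u(M) = 10*(1/12) = 5/6)
u(N(1, K))**2 = (5/6)**2 = 25/36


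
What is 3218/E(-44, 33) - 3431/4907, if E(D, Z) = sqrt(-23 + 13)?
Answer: -3431/4907 - 1609*I*sqrt(10)/5 ≈ -0.69921 - 1017.6*I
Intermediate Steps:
E(D, Z) = I*sqrt(10) (E(D, Z) = sqrt(-10) = I*sqrt(10))
3218/E(-44, 33) - 3431/4907 = 3218/((I*sqrt(10))) - 3431/4907 = 3218*(-I*sqrt(10)/10) - 3431*1/4907 = -1609*I*sqrt(10)/5 - 3431/4907 = -3431/4907 - 1609*I*sqrt(10)/5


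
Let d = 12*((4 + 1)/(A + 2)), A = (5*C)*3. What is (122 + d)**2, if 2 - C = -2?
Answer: 14531344/961 ≈ 15121.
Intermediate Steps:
C = 4 (C = 2 - 1*(-2) = 2 + 2 = 4)
A = 60 (A = (5*4)*3 = 20*3 = 60)
d = 30/31 (d = 12*((4 + 1)/(60 + 2)) = 12*(5/62) = 30/31 ≈ 0.96774)
(122 + d)**2 = (122 + 30/31)**2 = (3812/31)**2 = 14531344/961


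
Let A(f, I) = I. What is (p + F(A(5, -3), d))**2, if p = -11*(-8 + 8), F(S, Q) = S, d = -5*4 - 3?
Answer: 9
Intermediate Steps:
d = -23 (d = -20 - 3 = -23)
p = 0 (p = -11*0 = 0)
(p + F(A(5, -3), d))**2 = (0 - 3)**2 = (-3)**2 = 9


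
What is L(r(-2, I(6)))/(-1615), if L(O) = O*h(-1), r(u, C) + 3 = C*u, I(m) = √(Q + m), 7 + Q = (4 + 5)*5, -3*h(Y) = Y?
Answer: 1/1615 + 4*√11/4845 ≈ 0.0033574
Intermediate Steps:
h(Y) = -Y/3
Q = 38 (Q = -7 + (4 + 5)*5 = -7 + 9*5 = -7 + 45 = 38)
I(m) = √(38 + m)
r(u, C) = -3 + C*u
L(O) = O/3 (L(O) = O*(-⅓*(-1)) = O*(⅓) = O/3)
L(r(-2, I(6)))/(-1615) = ((-3 + √(38 + 6)*(-2))/3)/(-1615) = ((-3 + √44*(-2))/3)*(-1/1615) = ((-3 + (2*√11)*(-2))/3)*(-1/1615) = ((-3 - 4*√11)/3)*(-1/1615) = (-1 - 4*√11/3)*(-1/1615) = 1/1615 + 4*√11/4845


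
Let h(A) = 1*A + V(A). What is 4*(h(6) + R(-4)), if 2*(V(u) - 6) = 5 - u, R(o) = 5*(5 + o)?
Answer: 66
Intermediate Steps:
R(o) = 25 + 5*o
V(u) = 17/2 - u/2 (V(u) = 6 + (5 - u)/2 = 6 + (5/2 - u/2) = 17/2 - u/2)
h(A) = 17/2 + A/2 (h(A) = 1*A + (17/2 - A/2) = A + (17/2 - A/2) = 17/2 + A/2)
4*(h(6) + R(-4)) = 4*((17/2 + (½)*6) + (25 + 5*(-4))) = 4*((17/2 + 3) + (25 - 20)) = 4*(23/2 + 5) = 4*(33/2) = 66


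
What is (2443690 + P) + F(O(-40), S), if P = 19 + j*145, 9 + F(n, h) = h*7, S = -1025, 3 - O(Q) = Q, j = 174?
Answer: 2461755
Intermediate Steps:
O(Q) = 3 - Q
F(n, h) = -9 + 7*h (F(n, h) = -9 + h*7 = -9 + 7*h)
P = 25249 (P = 19 + 174*145 = 19 + 25230 = 25249)
(2443690 + P) + F(O(-40), S) = (2443690 + 25249) + (-9 + 7*(-1025)) = 2468939 + (-9 - 7175) = 2468939 - 7184 = 2461755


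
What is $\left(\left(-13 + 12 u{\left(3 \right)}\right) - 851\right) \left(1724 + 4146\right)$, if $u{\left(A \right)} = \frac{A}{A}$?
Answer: $-5001240$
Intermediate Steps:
$u{\left(A \right)} = 1$
$\left(\left(-13 + 12 u{\left(3 \right)}\right) - 851\right) \left(1724 + 4146\right) = \left(\left(-13 + 12 \cdot 1\right) - 851\right) \left(1724 + 4146\right) = \left(\left(-13 + 12\right) - 851\right) 5870 = \left(-1 - 851\right) 5870 = \left(-852\right) 5870 = -5001240$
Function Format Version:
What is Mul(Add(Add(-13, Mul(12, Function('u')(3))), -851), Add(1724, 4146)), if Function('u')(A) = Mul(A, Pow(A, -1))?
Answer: -5001240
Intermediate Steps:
Function('u')(A) = 1
Mul(Add(Add(-13, Mul(12, Function('u')(3))), -851), Add(1724, 4146)) = Mul(Add(Add(-13, Mul(12, 1)), -851), Add(1724, 4146)) = Mul(Add(Add(-13, 12), -851), 5870) = Mul(Add(-1, -851), 5870) = Mul(-852, 5870) = -5001240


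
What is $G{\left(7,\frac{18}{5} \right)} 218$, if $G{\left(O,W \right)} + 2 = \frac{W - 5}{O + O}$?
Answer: $- \frac{2289}{5} \approx -457.8$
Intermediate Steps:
$G{\left(O,W \right)} = -2 + \frac{-5 + W}{2 O}$ ($G{\left(O,W \right)} = -2 + \frac{W - 5}{O + O} = -2 + \frac{-5 + W}{2 O}$)
$G{\left(7,\frac{18}{5} \right)} 218 = \frac{-5 + \frac{18}{5} - 28}{2 \cdot 7} \cdot 218 = \frac{1}{2} \cdot \frac{1}{7} \left(-5 + 18 \cdot \frac{1}{5} - 28\right) 218 = \frac{1}{2} \cdot \frac{1}{7} \left(-5 + \frac{18}{5} - 28\right) 218 = \frac{1}{2} \cdot \frac{1}{7} \left(- \frac{147}{5}\right) 218 = \left(- \frac{21}{10}\right) 218 = - \frac{2289}{5}$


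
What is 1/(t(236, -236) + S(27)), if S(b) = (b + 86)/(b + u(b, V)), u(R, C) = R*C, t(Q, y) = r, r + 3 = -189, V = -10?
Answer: -243/46769 ≈ -0.0051958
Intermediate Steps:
r = -192 (r = -3 - 189 = -192)
t(Q, y) = -192
u(R, C) = C*R
S(b) = -(86 + b)/(9*b) (S(b) = (b + 86)/(b - 10*b) = (86 + b)/((-9*b)) = (86 + b)*(-1/(9*b)) = -(86 + b)/(9*b))
1/(t(236, -236) + S(27)) = 1/(-192 + (⅑)*(-86 - 1*27)/27) = 1/(-192 + (⅑)*(1/27)*(-86 - 27)) = 1/(-192 + (⅑)*(1/27)*(-113)) = 1/(-192 - 113/243) = 1/(-46769/243) = -243/46769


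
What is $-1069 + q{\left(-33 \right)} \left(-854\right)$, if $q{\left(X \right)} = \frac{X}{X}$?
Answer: $-1923$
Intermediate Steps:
$q{\left(X \right)} = 1$
$-1069 + q{\left(-33 \right)} \left(-854\right) = -1069 + 1 \left(-854\right) = -1069 - 854 = -1923$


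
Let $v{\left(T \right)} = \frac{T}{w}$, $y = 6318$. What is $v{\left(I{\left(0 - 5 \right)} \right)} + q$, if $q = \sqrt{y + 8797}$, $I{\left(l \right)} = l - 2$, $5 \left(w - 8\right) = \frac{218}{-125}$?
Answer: $- \frac{4375}{4782} + \sqrt{15115} \approx 122.03$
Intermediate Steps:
$w = \frac{4782}{625}$ ($w = 8 + \frac{218 \frac{1}{-125}}{5} = 8 + \frac{218 \left(- \frac{1}{125}\right)}{5} = 8 + \frac{1}{5} \left(- \frac{218}{125}\right) = 8 - \frac{218}{625} = \frac{4782}{625} \approx 7.6512$)
$I{\left(l \right)} = -2 + l$ ($I{\left(l \right)} = l - 2 = -2 + l$)
$q = \sqrt{15115}$ ($q = \sqrt{6318 + 8797} = \sqrt{15115} \approx 122.94$)
$v{\left(T \right)} = \frac{625 T}{4782}$ ($v{\left(T \right)} = \frac{T}{\frac{4782}{625}} = T \frac{625}{4782} = \frac{625 T}{4782}$)
$v{\left(I{\left(0 - 5 \right)} \right)} + q = \frac{625 \left(-2 + \left(0 - 5\right)\right)}{4782} + \sqrt{15115} = \frac{625 \left(-2 - 5\right)}{4782} + \sqrt{15115} = \frac{625}{4782} \left(-7\right) + \sqrt{15115} = - \frac{4375}{4782} + \sqrt{15115}$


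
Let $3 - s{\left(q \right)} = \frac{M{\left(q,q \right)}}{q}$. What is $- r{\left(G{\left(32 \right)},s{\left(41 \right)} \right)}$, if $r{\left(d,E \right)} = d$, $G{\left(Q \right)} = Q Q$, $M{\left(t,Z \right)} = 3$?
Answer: $-1024$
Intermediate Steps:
$G{\left(Q \right)} = Q^{2}$
$s{\left(q \right)} = 3 - \frac{3}{q}$
$- r{\left(G{\left(32 \right)},s{\left(41 \right)} \right)} = - 32^{2} = \left(-1\right) 1024 = -1024$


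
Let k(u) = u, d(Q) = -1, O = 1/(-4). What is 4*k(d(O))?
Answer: -4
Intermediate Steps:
O = -1/4 ≈ -0.25000
4*k(d(O)) = 4*(-1) = -4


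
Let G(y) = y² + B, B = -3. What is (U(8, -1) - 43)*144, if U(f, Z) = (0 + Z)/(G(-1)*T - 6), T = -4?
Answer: -6264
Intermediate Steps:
G(y) = -3 + y² (G(y) = y² - 3 = -3 + y²)
U(f, Z) = Z/2 (U(f, Z) = (0 + Z)/((-3 + (-1)²)*(-4) - 6) = Z/((-3 + 1)*(-4) - 6) = Z/(-2*(-4) - 6) = Z/(8 - 6) = Z/2)
(U(8, -1) - 43)*144 = ((½)*(-1) - 43)*144 = (-½ - 43)*144 = -87/2*144 = -6264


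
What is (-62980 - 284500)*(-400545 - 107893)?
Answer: 176672036240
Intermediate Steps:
(-62980 - 284500)*(-400545 - 107893) = -347480*(-508438) = 176672036240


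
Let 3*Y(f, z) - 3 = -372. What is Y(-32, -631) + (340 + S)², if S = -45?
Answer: 86902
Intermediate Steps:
Y(f, z) = -123 (Y(f, z) = 1 + (⅓)*(-372) = 1 - 124 = -123)
Y(-32, -631) + (340 + S)² = -123 + (340 - 45)² = -123 + 295² = -123 + 87025 = 86902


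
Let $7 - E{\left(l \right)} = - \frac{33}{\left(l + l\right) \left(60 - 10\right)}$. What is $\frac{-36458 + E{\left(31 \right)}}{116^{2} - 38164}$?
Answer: $\frac{112998067}{76594800} \approx 1.4753$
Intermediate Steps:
$E{\left(l \right)} = 7 + \frac{33}{100 l}$ ($E{\left(l \right)} = 7 - - \frac{33}{\left(l + l\right) \left(60 - 10\right)} = 7 - - \frac{33}{2 l 50} = 7 - - \frac{33}{100 l} = 7 + \frac{33}{100 l}$)
$\frac{-36458 + E{\left(31 \right)}}{116^{2} - 38164} = \frac{-36458 + \left(7 + \frac{33}{100 \cdot 31}\right)}{116^{2} - 38164} = \frac{-36458 + \left(7 + \frac{33}{100} \cdot \frac{1}{31}\right)}{13456 - 38164} = \frac{-36458 + \left(7 + \frac{33}{3100}\right)}{-24708} = \left(-36458 + \frac{21733}{3100}\right) \left(- \frac{1}{24708}\right) = \left(- \frac{112998067}{3100}\right) \left(- \frac{1}{24708}\right) = \frac{112998067}{76594800}$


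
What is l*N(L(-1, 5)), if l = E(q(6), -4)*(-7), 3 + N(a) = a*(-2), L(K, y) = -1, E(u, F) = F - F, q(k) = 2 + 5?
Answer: 0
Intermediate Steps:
q(k) = 7
E(u, F) = 0
N(a) = -3 - 2*a (N(a) = -3 + a*(-2) = -3 - 2*a)
l = 0 (l = 0*(-7) = 0)
l*N(L(-1, 5)) = 0*(-3 - 2*(-1)) = 0*(-3 + 2) = 0*(-1) = 0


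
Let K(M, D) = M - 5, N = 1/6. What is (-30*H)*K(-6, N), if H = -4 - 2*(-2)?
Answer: 0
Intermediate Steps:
N = 1/6 ≈ 0.16667
K(M, D) = -5 + M
H = 0 (H = -4 + 4 = 0)
(-30*H)*K(-6, N) = (-30*0)*(-5 - 6) = 0*(-11) = 0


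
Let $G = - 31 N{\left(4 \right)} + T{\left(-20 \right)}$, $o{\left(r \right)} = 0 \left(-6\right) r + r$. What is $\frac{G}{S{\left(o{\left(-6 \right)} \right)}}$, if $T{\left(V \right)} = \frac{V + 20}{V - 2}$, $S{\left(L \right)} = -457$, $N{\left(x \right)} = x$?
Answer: $\frac{124}{457} \approx 0.27133$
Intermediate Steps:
$o{\left(r \right)} = r$ ($o{\left(r \right)} = 0 r + r = 0 + r = r$)
$T{\left(V \right)} = \frac{20 + V}{-2 + V}$
$G = -124$ ($G = \left(-31\right) 4 + \frac{20 - 20}{-2 - 20} = -124 + \frac{1}{-22} \cdot 0 = -124 - 0 = -124 + 0 = -124$)
$\frac{G}{S{\left(o{\left(-6 \right)} \right)}} = - \frac{124}{-457} = \left(-124\right) \left(- \frac{1}{457}\right) = \frac{124}{457}$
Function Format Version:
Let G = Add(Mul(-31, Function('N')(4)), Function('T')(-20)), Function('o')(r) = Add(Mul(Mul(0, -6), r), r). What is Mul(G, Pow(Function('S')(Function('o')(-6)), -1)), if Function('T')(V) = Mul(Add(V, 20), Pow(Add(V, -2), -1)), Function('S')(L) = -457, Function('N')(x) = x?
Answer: Rational(124, 457) ≈ 0.27133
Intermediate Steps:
Function('o')(r) = r (Function('o')(r) = Add(Mul(0, r), r) = Add(0, r) = r)
Function('T')(V) = Mul(Pow(Add(-2, V), -1), Add(20, V)) (Function('T')(V) = Mul(Add(20, V), Pow(Add(-2, V), -1)) = Mul(Pow(Add(-2, V), -1), Add(20, V)))
G = -124 (G = Add(Mul(-31, 4), Mul(Pow(Add(-2, -20), -1), Add(20, -20))) = Add(-124, Mul(Pow(-22, -1), 0)) = Add(-124, Mul(Rational(-1, 22), 0)) = Add(-124, 0) = -124)
Mul(G, Pow(Function('S')(Function('o')(-6)), -1)) = Mul(-124, Pow(-457, -1)) = Mul(-124, Rational(-1, 457)) = Rational(124, 457)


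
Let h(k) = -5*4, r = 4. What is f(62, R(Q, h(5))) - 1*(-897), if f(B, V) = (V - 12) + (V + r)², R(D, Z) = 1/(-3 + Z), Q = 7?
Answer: 476423/529 ≈ 900.61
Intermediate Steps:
h(k) = -20
f(B, V) = -12 + V + (4 + V)² (f(B, V) = (V - 12) + (V + 4)² = (-12 + V) + (4 + V)² = -12 + V + (4 + V)²)
f(62, R(Q, h(5))) - 1*(-897) = (-12 + 1/(-3 - 20) + (4 + 1/(-3 - 20))²) - 1*(-897) = (-12 + 1/(-23) + (4 + 1/(-23))²) + 897 = (-12 - 1/23 + (4 - 1/23)²) + 897 = (-12 - 1/23 + (91/23)²) + 897 = (-12 - 1/23 + 8281/529) + 897 = 1910/529 + 897 = 476423/529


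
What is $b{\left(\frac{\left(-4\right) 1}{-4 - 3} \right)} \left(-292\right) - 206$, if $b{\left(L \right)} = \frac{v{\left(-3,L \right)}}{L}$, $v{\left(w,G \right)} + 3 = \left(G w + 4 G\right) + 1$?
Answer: $524$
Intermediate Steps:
$v{\left(w,G \right)} = -2 + 4 G + G w$ ($v{\left(w,G \right)} = -3 + \left(\left(G w + 4 G\right) + 1\right) = -3 + \left(\left(4 G + G w\right) + 1\right) = -3 + \left(1 + 4 G + G w\right) = -2 + 4 G + G w$)
$b{\left(L \right)} = \frac{-2 + L}{L}$ ($b{\left(L \right)} = \frac{-2 + 4 L + L \left(-3\right)}{L} = \frac{-2 + 4 L - 3 L}{L} = \frac{-2 + L}{L}$)
$b{\left(\frac{\left(-4\right) 1}{-4 - 3} \right)} \left(-292\right) - 206 = \frac{-2 + \frac{\left(-4\right) 1}{-4 - 3}}{\left(-4\right) 1 \frac{1}{-4 - 3}} \left(-292\right) - 206 = \frac{-2 - \frac{4}{-7}}{\left(-4\right) \frac{1}{-7}} \left(-292\right) - 206 = \frac{-2 - - \frac{4}{7}}{\left(-4\right) \left(- \frac{1}{7}\right)} \left(-292\right) - 206 = \frac{-2 + \frac{4}{7}}{\frac{4}{7}} \left(-292\right) - 206 = \frac{7}{4} \left(- \frac{10}{7}\right) \left(-292\right) - 206 = \left(- \frac{5}{2}\right) \left(-292\right) - 206 = 730 - 206 = 524$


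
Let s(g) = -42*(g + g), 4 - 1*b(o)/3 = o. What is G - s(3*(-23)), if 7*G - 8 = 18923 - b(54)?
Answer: -21491/7 ≈ -3070.1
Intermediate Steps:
b(o) = 12 - 3*o
s(g) = -84*g
G = 19081/7 (G = 8/7 + (18923 - (12 - 3*54))/7 = 8/7 + (18923 - (12 - 162))/7 = 8/7 + (18923 - 1*(-150))/7 = 8/7 + (18923 + 150)/7 = 8/7 + (⅐)*19073 = 8/7 + 19073/7 = 19081/7 ≈ 2725.9)
G - s(3*(-23)) = 19081/7 - (-84)*3*(-23) = 19081/7 - (-84)*(-69) = 19081/7 - 1*5796 = 19081/7 - 5796 = -21491/7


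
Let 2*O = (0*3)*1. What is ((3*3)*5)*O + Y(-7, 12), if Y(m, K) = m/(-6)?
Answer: 7/6 ≈ 1.1667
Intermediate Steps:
Y(m, K) = -m/6 (Y(m, K) = m*(-⅙) = -m/6)
O = 0 (O = ((0*3)*1)/2 = (0*1)/2 = (½)*0 = 0)
((3*3)*5)*O + Y(-7, 12) = ((3*3)*5)*0 - ⅙*(-7) = (9*5)*0 + 7/6 = 45*0 + 7/6 = 0 + 7/6 = 7/6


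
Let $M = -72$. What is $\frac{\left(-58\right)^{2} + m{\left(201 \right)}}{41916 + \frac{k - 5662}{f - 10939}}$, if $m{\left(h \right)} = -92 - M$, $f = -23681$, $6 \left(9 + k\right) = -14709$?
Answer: $\frac{15435904}{193485339} \approx 0.079778$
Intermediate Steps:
$k = - \frac{4921}{2}$ ($k = -9 + \frac{1}{6} \left(-14709\right) = -9 - \frac{4903}{2} = - \frac{4921}{2} \approx -2460.5$)
$m{\left(h \right)} = -20$ ($m{\left(h \right)} = -92 - -72 = -92 + 72 = -20$)
$\frac{\left(-58\right)^{2} + m{\left(201 \right)}}{41916 + \frac{k - 5662}{f - 10939}} = \frac{\left(-58\right)^{2} - 20}{41916 + \frac{- \frac{4921}{2} - 5662}{-23681 - 10939}} = \frac{3364 - 20}{41916 - \frac{16245}{2 \left(-34620\right)}} = \frac{3344}{41916 - - \frac{1083}{4616}} = \frac{3344}{41916 + \frac{1083}{4616}} = \frac{3344}{\frac{193485339}{4616}} = 3344 \cdot \frac{4616}{193485339} = \frac{15435904}{193485339}$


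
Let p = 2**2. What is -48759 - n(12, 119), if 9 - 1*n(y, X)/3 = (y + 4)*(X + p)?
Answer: -42882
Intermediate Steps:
p = 4
n(y, X) = 27 - 3*(4 + X)*(4 + y) (n(y, X) = 27 - 3*(y + 4)*(X + 4) = 27 - 3*(4 + y)*(4 + X) = 27 - 3*(4 + X)*(4 + y))
-48759 - n(12, 119) = -48759 - (-21 - 12*119 - 12*12 - 3*119*12) = -48759 - (-21 - 1428 - 144 - 4284) = -48759 - 1*(-5877) = -48759 + 5877 = -42882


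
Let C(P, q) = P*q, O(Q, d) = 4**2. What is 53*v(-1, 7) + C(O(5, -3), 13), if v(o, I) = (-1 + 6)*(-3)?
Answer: -587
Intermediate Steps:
v(o, I) = -15 (v(o, I) = 5*(-3) = -15)
O(Q, d) = 16
53*v(-1, 7) + C(O(5, -3), 13) = 53*(-15) + 16*13 = -795 + 208 = -587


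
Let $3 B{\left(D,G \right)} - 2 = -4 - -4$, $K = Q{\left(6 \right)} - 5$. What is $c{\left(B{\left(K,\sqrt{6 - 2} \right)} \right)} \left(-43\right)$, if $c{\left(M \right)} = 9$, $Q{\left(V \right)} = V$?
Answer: $-387$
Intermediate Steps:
$K = 1$ ($K = 6 - 5 = 1$)
$B{\left(D,G \right)} = \frac{2}{3}$ ($B{\left(D,G \right)} = \frac{2}{3} + \frac{-4 - -4}{3} = \frac{2}{3} + \frac{-4 + 4}{3} = \frac{2}{3} + \frac{1}{3} \cdot 0 = \frac{2}{3} + 0 = \frac{2}{3}$)
$c{\left(B{\left(K,\sqrt{6 - 2} \right)} \right)} \left(-43\right) = 9 \left(-43\right) = -387$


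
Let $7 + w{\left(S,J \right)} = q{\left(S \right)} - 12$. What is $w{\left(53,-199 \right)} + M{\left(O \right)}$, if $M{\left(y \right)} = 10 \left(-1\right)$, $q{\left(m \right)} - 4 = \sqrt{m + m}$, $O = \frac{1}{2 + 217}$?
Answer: $-25 + \sqrt{106} \approx -14.704$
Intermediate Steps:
$O = \frac{1}{219} \approx 0.0045662$
$q{\left(m \right)} = 4 + \sqrt{2} \sqrt{m}$ ($q{\left(m \right)} = 4 + \sqrt{m + m} = 4 + \sqrt{2 m} = 4 + \sqrt{2} \sqrt{m}$)
$w{\left(S,J \right)} = -15 + \sqrt{2} \sqrt{S}$ ($w{\left(S,J \right)} = -7 + \left(\left(4 + \sqrt{2} \sqrt{S}\right) - 12\right) = -7 + \left(-8 + \sqrt{2} \sqrt{S}\right) = -15 + \sqrt{2} \sqrt{S}$)
$M{\left(y \right)} = -10$
$w{\left(53,-199 \right)} + M{\left(O \right)} = \left(-15 + \sqrt{2} \sqrt{53}\right) - 10 = \left(-15 + \sqrt{106}\right) - 10 = -25 + \sqrt{106}$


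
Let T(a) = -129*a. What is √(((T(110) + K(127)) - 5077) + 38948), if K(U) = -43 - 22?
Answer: 4*√1226 ≈ 140.06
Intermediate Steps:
K(U) = -65
√(((T(110) + K(127)) - 5077) + 38948) = √(((-129*110 - 65) - 5077) + 38948) = √(((-14190 - 65) - 5077) + 38948) = √((-14255 - 5077) + 38948) = √(-19332 + 38948) = √19616 = 4*√1226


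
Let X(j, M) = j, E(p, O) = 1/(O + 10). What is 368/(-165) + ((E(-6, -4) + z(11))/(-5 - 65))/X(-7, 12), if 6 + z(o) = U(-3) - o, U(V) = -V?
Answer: -24347/10780 ≈ -2.2585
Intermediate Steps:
E(p, O) = 1/(10 + O)
z(o) = -3 - o (z(o) = -6 + (-1*(-3) - o) = -6 + (3 - o) = -3 - o)
368/(-165) + ((E(-6, -4) + z(11))/(-5 - 65))/X(-7, 12) = 368/(-165) + ((1/(10 - 4) + (-3 - 1*11))/(-5 - 65))/(-7) = 368*(-1/165) + ((1/6 + (-3 - 11))/(-70))*(-1/7) = -368/165 + ((1/6 - 14)*(-1/70))*(-1/7) = -368/165 - 83/6*(-1/70)*(-1/7) = -368/165 + (83/420)*(-1/7) = -368/165 - 83/2940 = -24347/10780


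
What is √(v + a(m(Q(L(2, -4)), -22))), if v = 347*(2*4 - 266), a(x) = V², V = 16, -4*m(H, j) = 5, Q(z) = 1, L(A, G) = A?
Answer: I*√89270 ≈ 298.78*I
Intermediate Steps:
m(H, j) = -5/4 (m(H, j) = -¼*5 = -5/4)
a(x) = 256 (a(x) = 16² = 256)
v = -89526 (v = 347*(8 - 266) = 347*(-258) = -89526)
√(v + a(m(Q(L(2, -4)), -22))) = √(-89526 + 256) = √(-89270) = I*√89270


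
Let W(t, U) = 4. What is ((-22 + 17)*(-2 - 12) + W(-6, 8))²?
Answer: 5476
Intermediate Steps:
((-22 + 17)*(-2 - 12) + W(-6, 8))² = ((-22 + 17)*(-2 - 12) + 4)² = (-5*(-14) + 4)² = (70 + 4)² = 74² = 5476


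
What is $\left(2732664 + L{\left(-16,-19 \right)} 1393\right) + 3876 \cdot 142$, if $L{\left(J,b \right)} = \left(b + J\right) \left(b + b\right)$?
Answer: $5135746$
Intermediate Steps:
$L{\left(J,b \right)} = 2 b \left(J + b\right)$ ($L{\left(J,b \right)} = \left(J + b\right) 2 b = 2 b \left(J + b\right)$)
$\left(2732664 + L{\left(-16,-19 \right)} 1393\right) + 3876 \cdot 142 = \left(2732664 + 2 \left(-19\right) \left(-16 - 19\right) 1393\right) + 3876 \cdot 142 = \left(2732664 + 2 \left(-19\right) \left(-35\right) 1393\right) + 550392 = \left(2732664 + 1330 \cdot 1393\right) + 550392 = \left(2732664 + 1852690\right) + 550392 = 4585354 + 550392 = 5135746$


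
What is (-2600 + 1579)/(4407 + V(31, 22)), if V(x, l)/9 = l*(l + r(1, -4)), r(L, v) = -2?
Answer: -1021/8367 ≈ -0.12203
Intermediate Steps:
V(x, l) = 9*l*(-2 + l) (V(x, l) = 9*(l*(l - 2)) = 9*(l*(-2 + l)) = 9*l*(-2 + l))
(-2600 + 1579)/(4407 + V(31, 22)) = (-2600 + 1579)/(4407 + 9*22*(-2 + 22)) = -1021/(4407 + 9*22*20) = -1021/(4407 + 3960) = -1021/8367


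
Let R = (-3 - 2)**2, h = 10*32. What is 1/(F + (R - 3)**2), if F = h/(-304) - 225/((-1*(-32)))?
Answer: 608/289357 ≈ 0.0021012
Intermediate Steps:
h = 320
R = 25 (R = (-5)**2 = 25)
F = -4915/608 (F = 320/(-304) - 225/((-1*(-32))) = 320*(-1/304) - 225/32 = -20/19 - 225*1/32 = -20/19 - 225/32 = -4915/608 ≈ -8.0839)
1/(F + (R - 3)**2) = 1/(-4915/608 + (25 - 3)**2) = 1/(-4915/608 + 22**2) = 1/(-4915/608 + 484) = 1/(289357/608) = 608/289357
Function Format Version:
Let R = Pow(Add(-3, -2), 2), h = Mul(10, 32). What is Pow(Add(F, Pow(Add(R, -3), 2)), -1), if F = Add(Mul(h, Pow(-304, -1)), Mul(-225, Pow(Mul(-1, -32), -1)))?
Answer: Rational(608, 289357) ≈ 0.0021012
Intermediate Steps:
h = 320
R = 25 (R = Pow(-5, 2) = 25)
F = Rational(-4915, 608) (F = Add(Mul(320, Pow(-304, -1)), Mul(-225, Pow(Mul(-1, -32), -1))) = Add(Mul(320, Rational(-1, 304)), Mul(-225, Pow(32, -1))) = Add(Rational(-20, 19), Mul(-225, Rational(1, 32))) = Add(Rational(-20, 19), Rational(-225, 32)) = Rational(-4915, 608) ≈ -8.0839)
Pow(Add(F, Pow(Add(R, -3), 2)), -1) = Pow(Add(Rational(-4915, 608), Pow(Add(25, -3), 2)), -1) = Pow(Add(Rational(-4915, 608), Pow(22, 2)), -1) = Pow(Add(Rational(-4915, 608), 484), -1) = Pow(Rational(289357, 608), -1) = Rational(608, 289357)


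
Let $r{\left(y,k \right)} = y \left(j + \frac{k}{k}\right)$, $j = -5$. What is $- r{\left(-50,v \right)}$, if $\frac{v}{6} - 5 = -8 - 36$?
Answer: $-200$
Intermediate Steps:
$v = -234$ ($v = 30 + 6 \left(-8 - 36\right) = 30 + 6 \left(-44\right) = 30 - 264 = -234$)
$r{\left(y,k \right)} = - 4 y$ ($r{\left(y,k \right)} = y \left(-5 + \frac{k}{k}\right) = y \left(-5 + 1\right) = y \left(-4\right) = - 4 y$)
$- r{\left(-50,v \right)} = - \left(-4\right) \left(-50\right) = \left(-1\right) 200 = -200$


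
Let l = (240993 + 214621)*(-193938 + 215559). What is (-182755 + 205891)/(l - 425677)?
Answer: 23136/9850404617 ≈ 2.3487e-6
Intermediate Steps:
l = 9850830294 (l = 455614*21621 = 9850830294)
(-182755 + 205891)/(l - 425677) = (-182755 + 205891)/(9850830294 - 425677) = 23136/9850404617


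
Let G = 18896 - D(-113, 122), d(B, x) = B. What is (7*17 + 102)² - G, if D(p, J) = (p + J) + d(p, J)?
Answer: 29841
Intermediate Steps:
D(p, J) = J + 2*p (D(p, J) = (p + J) + p = (J + p) + p = J + 2*p)
G = 19000 (G = 18896 - (122 + 2*(-113)) = 18896 - (122 - 226) = 18896 - 1*(-104) = 18896 + 104 = 19000)
(7*17 + 102)² - G = (7*17 + 102)² - 1*19000 = (119 + 102)² - 19000 = 221² - 19000 = 48841 - 19000 = 29841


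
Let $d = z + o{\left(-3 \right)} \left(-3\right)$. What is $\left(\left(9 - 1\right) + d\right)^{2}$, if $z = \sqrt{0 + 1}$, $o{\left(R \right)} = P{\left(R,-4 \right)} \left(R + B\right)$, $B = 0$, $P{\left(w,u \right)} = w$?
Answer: $324$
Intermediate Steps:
$o{\left(R \right)} = R^{2}$ ($o{\left(R \right)} = R \left(R + 0\right) = R R = R^{2}$)
$z = 1$ ($z = \sqrt{1} = 1$)
$d = -26$ ($d = 1 + \left(-3\right)^{2} \left(-3\right) = 1 + 9 \left(-3\right) = 1 - 27 = -26$)
$\left(\left(9 - 1\right) + d\right)^{2} = \left(\left(9 - 1\right) - 26\right)^{2} = \left(8 - 26\right)^{2} = \left(-18\right)^{2} = 324$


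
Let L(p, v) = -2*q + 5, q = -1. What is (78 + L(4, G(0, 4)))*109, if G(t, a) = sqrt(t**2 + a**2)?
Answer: 9265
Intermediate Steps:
G(t, a) = sqrt(a**2 + t**2)
L(p, v) = 7 (L(p, v) = -2*(-1) + 5 = 2 + 5 = 7)
(78 + L(4, G(0, 4)))*109 = (78 + 7)*109 = 85*109 = 9265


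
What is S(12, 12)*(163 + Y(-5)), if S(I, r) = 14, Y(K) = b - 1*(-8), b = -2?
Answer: 2366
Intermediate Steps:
Y(K) = 6 (Y(K) = -2 - 1*(-8) = -2 + 8 = 6)
S(12, 12)*(163 + Y(-5)) = 14*(163 + 6) = 14*169 = 2366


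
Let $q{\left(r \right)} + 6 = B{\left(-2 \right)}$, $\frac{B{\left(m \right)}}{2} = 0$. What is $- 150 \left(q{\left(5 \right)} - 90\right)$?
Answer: $14400$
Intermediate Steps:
$B{\left(m \right)} = 0$ ($B{\left(m \right)} = 2 \cdot 0 = 0$)
$q{\left(r \right)} = -6$ ($q{\left(r \right)} = -6 + 0 = -6$)
$- 150 \left(q{\left(5 \right)} - 90\right) = - 150 \left(-6 - 90\right) = \left(-150\right) \left(-96\right) = 14400$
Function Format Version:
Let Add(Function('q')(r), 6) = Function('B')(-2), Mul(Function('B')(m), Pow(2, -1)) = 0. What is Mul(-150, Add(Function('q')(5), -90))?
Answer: 14400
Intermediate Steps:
Function('B')(m) = 0 (Function('B')(m) = Mul(2, 0) = 0)
Function('q')(r) = -6 (Function('q')(r) = Add(-6, 0) = -6)
Mul(-150, Add(Function('q')(5), -90)) = Mul(-150, Add(-6, -90)) = Mul(-150, -96) = 14400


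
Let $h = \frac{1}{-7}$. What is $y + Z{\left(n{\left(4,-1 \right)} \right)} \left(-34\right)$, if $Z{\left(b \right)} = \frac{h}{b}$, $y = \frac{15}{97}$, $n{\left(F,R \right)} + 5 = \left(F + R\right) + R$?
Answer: $- \frac{2983}{2037} \approx -1.4644$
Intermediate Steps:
$n{\left(F,R \right)} = -5 + F + 2 R$ ($n{\left(F,R \right)} = -5 + \left(\left(F + R\right) + R\right) = -5 + \left(F + 2 R\right) = -5 + F + 2 R$)
$h = - \frac{1}{7} \approx -0.14286$
$y = \frac{15}{97}$ ($y = 15 \cdot \frac{1}{97} = \frac{15}{97} \approx 0.15464$)
$Z{\left(b \right)} = - \frac{1}{7 b}$
$y + Z{\left(n{\left(4,-1 \right)} \right)} \left(-34\right) = \frac{15}{97} + - \frac{1}{7 \left(-5 + 4 + 2 \left(-1\right)\right)} \left(-34\right) = \frac{15}{97} + - \frac{1}{7 \left(-5 + 4 - 2\right)} \left(-34\right) = \frac{15}{97} + - \frac{1}{7 \left(-3\right)} \left(-34\right) = \frac{15}{97} + \left(- \frac{1}{7}\right) \left(- \frac{1}{3}\right) \left(-34\right) = \frac{15}{97} + \frac{1}{21} \left(-34\right) = \frac{15}{97} - \frac{34}{21} = - \frac{2983}{2037}$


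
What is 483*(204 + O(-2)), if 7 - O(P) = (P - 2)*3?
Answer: 107709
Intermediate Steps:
O(P) = 13 - 3*P (O(P) = 7 - (P - 2)*3 = 7 - (-2 + P)*3 = 7 - (-6 + 3*P) = 7 + (6 - 3*P) = 13 - 3*P)
483*(204 + O(-2)) = 483*(204 + (13 - 3*(-2))) = 483*(204 + (13 + 6)) = 483*(204 + 19) = 483*223 = 107709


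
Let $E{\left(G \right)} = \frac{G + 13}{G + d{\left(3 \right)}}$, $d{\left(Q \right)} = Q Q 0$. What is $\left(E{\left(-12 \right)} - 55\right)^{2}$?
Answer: $\frac{436921}{144} \approx 3034.2$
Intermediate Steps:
$d{\left(Q \right)} = 0$ ($d{\left(Q \right)} = Q^{2} \cdot 0 = 0$)
$E{\left(G \right)} = \frac{13 + G}{G}$ ($E{\left(G \right)} = \frac{G + 13}{G + 0} = \frac{13 + G}{G}$)
$\left(E{\left(-12 \right)} - 55\right)^{2} = \left(\frac{13 - 12}{-12} - 55\right)^{2} = \left(\left(- \frac{1}{12}\right) 1 - 55\right)^{2} = \left(- \frac{1}{12} - 55\right)^{2} = \left(- \frac{661}{12}\right)^{2} = \frac{436921}{144}$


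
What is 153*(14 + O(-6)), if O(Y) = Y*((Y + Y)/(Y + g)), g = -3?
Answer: 918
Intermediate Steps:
O(Y) = 2*Y**2/(-3 + Y) (O(Y) = Y*((Y + Y)/(Y - 3)) = Y*((2*Y)/(-3 + Y)) = Y*(2*Y/(-3 + Y)) = 2*Y**2/(-3 + Y))
153*(14 + O(-6)) = 153*(14 + 2*(-6)**2/(-3 - 6)) = 153*(14 + 2*36/(-9)) = 153*(14 + 2*36*(-1/9)) = 153*(14 - 8) = 153*6 = 918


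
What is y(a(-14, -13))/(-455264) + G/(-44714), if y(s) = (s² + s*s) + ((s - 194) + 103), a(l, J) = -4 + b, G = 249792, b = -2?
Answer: -56860093619/10178337248 ≈ -5.5864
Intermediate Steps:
a(l, J) = -6 (a(l, J) = -4 - 2 = -6)
y(s) = -91 + s + 2*s² (y(s) = (s² + s²) + ((-194 + s) + 103) = 2*s² + (-91 + s) = -91 + s + 2*s²)
y(a(-14, -13))/(-455264) + G/(-44714) = (-91 - 6 + 2*(-6)²)/(-455264) + 249792/(-44714) = (-91 - 6 + 2*36)*(-1/455264) + 249792*(-1/44714) = (-91 - 6 + 72)*(-1/455264) - 124896/22357 = -25*(-1/455264) - 124896/22357 = 25/455264 - 124896/22357 = -56860093619/10178337248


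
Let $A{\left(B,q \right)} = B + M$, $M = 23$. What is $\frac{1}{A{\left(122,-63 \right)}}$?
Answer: $\frac{1}{145} \approx 0.0068966$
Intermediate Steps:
$A{\left(B,q \right)} = 23 + B$ ($A{\left(B,q \right)} = B + 23 = 23 + B$)
$\frac{1}{A{\left(122,-63 \right)}} = \frac{1}{23 + 122} = \frac{1}{145}$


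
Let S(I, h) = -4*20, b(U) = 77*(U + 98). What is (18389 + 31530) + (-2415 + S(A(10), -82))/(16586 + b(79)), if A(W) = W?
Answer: 301660018/6043 ≈ 49919.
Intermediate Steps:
b(U) = 7546 + 77*U (b(U) = 77*(98 + U) = 7546 + 77*U)
S(I, h) = -80
(18389 + 31530) + (-2415 + S(A(10), -82))/(16586 + b(79)) = (18389 + 31530) + (-2415 - 80)/(16586 + (7546 + 77*79)) = 49919 - 2495/(16586 + (7546 + 6083)) = 49919 - 2495/(16586 + 13629) = 49919 - 2495/30215 = 49919 - 2495*1/30215 = 49919 - 499/6043 = 301660018/6043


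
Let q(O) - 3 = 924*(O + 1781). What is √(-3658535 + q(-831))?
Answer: 2*I*√695183 ≈ 1667.6*I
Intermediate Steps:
q(O) = 1645647 + 924*O (q(O) = 3 + 924*(O + 1781) = 3 + 924*(1781 + O) = 3 + (1645644 + 924*O) = 1645647 + 924*O)
√(-3658535 + q(-831)) = √(-3658535 + (1645647 + 924*(-831))) = √(-3658535 + (1645647 - 767844)) = √(-3658535 + 877803) = √(-2780732) = 2*I*√695183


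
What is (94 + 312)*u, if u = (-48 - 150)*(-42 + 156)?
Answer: -9164232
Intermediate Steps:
u = -22572 (u = -198*114 = -22572)
(94 + 312)*u = (94 + 312)*(-22572) = 406*(-22572) = -9164232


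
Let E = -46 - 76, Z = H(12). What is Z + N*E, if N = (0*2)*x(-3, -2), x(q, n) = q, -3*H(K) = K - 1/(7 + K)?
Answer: -227/57 ≈ -3.9825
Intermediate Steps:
H(K) = -K/3 + 1/(3*(7 + K)) (H(K) = -(K - 1/(7 + K))/3 = -K/3 + 1/(3*(7 + K)))
Z = -227/57 (Z = (1 - 1*12**2 - 7*12)/(3*(7 + 12)) = (1/3)*(1 - 1*144 - 84)/19 = (1/3)*(1/19)*(1 - 144 - 84) = (1/3)*(1/19)*(-227) = -227/57 ≈ -3.9825)
E = -122
N = 0 (N = (0*2)*(-3) = 0*(-3) = 0)
Z + N*E = -227/57 + 0*(-122) = -227/57 + 0 = -227/57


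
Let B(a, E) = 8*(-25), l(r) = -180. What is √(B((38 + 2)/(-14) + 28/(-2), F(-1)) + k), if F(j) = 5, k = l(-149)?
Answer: 2*I*√95 ≈ 19.494*I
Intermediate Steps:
k = -180
B(a, E) = -200
√(B((38 + 2)/(-14) + 28/(-2), F(-1)) + k) = √(-200 - 180) = √(-380) = 2*I*√95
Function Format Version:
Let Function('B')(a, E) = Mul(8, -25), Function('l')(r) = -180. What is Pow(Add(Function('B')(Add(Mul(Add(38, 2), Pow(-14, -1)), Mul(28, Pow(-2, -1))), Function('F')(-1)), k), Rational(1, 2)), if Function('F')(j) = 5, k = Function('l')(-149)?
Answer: Mul(2, I, Pow(95, Rational(1, 2))) ≈ Mul(19.494, I)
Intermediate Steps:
k = -180
Function('B')(a, E) = -200
Pow(Add(Function('B')(Add(Mul(Add(38, 2), Pow(-14, -1)), Mul(28, Pow(-2, -1))), Function('F')(-1)), k), Rational(1, 2)) = Pow(Add(-200, -180), Rational(1, 2)) = Pow(-380, Rational(1, 2)) = Mul(2, I, Pow(95, Rational(1, 2)))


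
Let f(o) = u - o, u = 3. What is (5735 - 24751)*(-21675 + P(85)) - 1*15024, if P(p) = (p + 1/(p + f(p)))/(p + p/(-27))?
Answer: 455411331048/1105 ≈ 4.1214e+8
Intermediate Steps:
f(o) = 3 - o
P(p) = 27*(1/3 + p)/(26*p) (P(p) = (p + 1/(p + (3 - p)))/(p + p/(-27)) = (p + 1/3)/(p + p*(-1/27)) = (p + 1/3)/(p - p/27) = (1/3 + p)/((26*p/27)) = (1/3 + p)*(27/(26*p)) = 27*(1/3 + p)/(26*p))
(5735 - 24751)*(-21675 + P(85)) - 1*15024 = (5735 - 24751)*(-21675 + (9/26)*(1 + 3*85)/85) - 1*15024 = -19016*(-21675 + (9/26)*(1/85)*(1 + 255)) - 15024 = -19016*(-21675 + (9/26)*(1/85)*256) - 15024 = -19016*(-21675 + 1152/1105) - 15024 = -19016*(-23949723/1105) - 15024 = 455427932568/1105 - 15024 = 455411331048/1105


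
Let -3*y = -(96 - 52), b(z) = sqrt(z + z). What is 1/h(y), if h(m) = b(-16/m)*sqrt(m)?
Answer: -I*sqrt(2)/8 ≈ -0.17678*I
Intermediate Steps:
b(z) = sqrt(2)*sqrt(z) (b(z) = sqrt(2*z) = sqrt(2)*sqrt(z))
y = 44/3 (y = -(-1)*(96 - 52)/3 = -(-1)*44/3 = -1/3*(-44) = 44/3 ≈ 14.667)
h(m) = 4*sqrt(2)*sqrt(m)*sqrt(-1/m) (h(m) = (sqrt(2)*sqrt(-16/m))*sqrt(m) = (sqrt(2)*(4*sqrt(-1/m)))*sqrt(m) = (4*sqrt(2)*sqrt(-1/m))*sqrt(m) = 4*sqrt(2)*sqrt(m)*sqrt(-1/m))
1/h(y) = 1/(4*sqrt(2)*sqrt(44/3)*sqrt(-1/44/3)) = 1/(4*sqrt(2)*(2*sqrt(33)/3)*sqrt(-1*3/44)) = 1/(4*sqrt(2)*(2*sqrt(33)/3)*sqrt(-3/44)) = 1/(4*sqrt(2)*(2*sqrt(33)/3)*(I*sqrt(33)/22)) = 1/(4*I*sqrt(2)) = -I*sqrt(2)/8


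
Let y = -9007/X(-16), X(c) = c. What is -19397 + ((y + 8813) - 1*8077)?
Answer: -289569/16 ≈ -18098.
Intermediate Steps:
y = 9007/16 (y = -9007/(-16) = -9007*(-1/16) = 9007/16 ≈ 562.94)
-19397 + ((y + 8813) - 1*8077) = -19397 + ((9007/16 + 8813) - 1*8077) = -19397 + (150015/16 - 8077) = -19397 + 20783/16 = -289569/16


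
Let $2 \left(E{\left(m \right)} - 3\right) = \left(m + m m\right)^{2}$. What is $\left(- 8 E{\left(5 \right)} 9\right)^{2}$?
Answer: $1063803456$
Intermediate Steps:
$E{\left(m \right)} = 3 + \frac{\left(m + m^{2}\right)^{2}}{2}$ ($E{\left(m \right)} = 3 + \frac{\left(m + m m\right)^{2}}{2} = 3 + \frac{\left(m + m^{2}\right)^{2}}{2}$)
$\left(- 8 E{\left(5 \right)} 9\right)^{2} = \left(- 8 \left(3 + \frac{5^{2} \left(1 + 5\right)^{2}}{2}\right) 9\right)^{2} = \left(- 8 \left(3 + \frac{1}{2} \cdot 25 \cdot 6^{2}\right) 9\right)^{2} = \left(- 8 \left(3 + \frac{1}{2} \cdot 25 \cdot 36\right) 9\right)^{2} = \left(- 8 \left(3 + 450\right) 9\right)^{2} = \left(\left(-8\right) 453 \cdot 9\right)^{2} = \left(\left(-3624\right) 9\right)^{2} = \left(-32616\right)^{2} = 1063803456$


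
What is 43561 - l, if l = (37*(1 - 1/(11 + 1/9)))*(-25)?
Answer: 177611/4 ≈ 44403.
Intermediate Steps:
l = -3367/4 (l = (37*(1 - 1/(11 + ⅑)))*(-25) = (37*(1 - 1/100/9))*(-25) = (37*(1 - 1*9/100))*(-25) = (37*(1 - 9/100))*(-25) = (37*(91/100))*(-25) = (3367/100)*(-25) = -3367/4 ≈ -841.75)
43561 - l = 43561 - 1*(-3367/4) = 43561 + 3367/4 = 177611/4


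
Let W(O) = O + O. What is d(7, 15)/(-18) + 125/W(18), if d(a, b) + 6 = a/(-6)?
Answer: 209/54 ≈ 3.8704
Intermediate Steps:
d(a, b) = -6 - a/6 (d(a, b) = -6 + a/(-6) = -6 + a*(-1/6) = -6 - a/6)
W(O) = 2*O
d(7, 15)/(-18) + 125/W(18) = (-6 - 1/6*7)/(-18) + 125/((2*18)) = (-6 - 7/6)*(-1/18) + 125/36 = -43/6*(-1/18) + 125*(1/36) = 43/108 + 125/36 = 209/54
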